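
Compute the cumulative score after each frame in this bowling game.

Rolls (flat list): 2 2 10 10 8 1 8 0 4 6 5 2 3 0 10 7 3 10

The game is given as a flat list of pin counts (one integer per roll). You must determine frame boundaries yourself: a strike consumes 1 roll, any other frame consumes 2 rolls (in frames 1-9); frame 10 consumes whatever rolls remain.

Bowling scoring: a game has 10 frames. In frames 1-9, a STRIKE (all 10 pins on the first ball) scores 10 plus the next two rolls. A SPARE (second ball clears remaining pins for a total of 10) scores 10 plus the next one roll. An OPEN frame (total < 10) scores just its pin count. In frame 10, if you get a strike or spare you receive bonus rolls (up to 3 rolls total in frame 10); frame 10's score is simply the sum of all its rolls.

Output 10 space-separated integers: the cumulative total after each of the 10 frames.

Answer: 4 32 51 60 68 83 90 93 113 133

Derivation:
Frame 1: OPEN (2+2=4). Cumulative: 4
Frame 2: STRIKE. 10 + next two rolls (10+8) = 28. Cumulative: 32
Frame 3: STRIKE. 10 + next two rolls (8+1) = 19. Cumulative: 51
Frame 4: OPEN (8+1=9). Cumulative: 60
Frame 5: OPEN (8+0=8). Cumulative: 68
Frame 6: SPARE (4+6=10). 10 + next roll (5) = 15. Cumulative: 83
Frame 7: OPEN (5+2=7). Cumulative: 90
Frame 8: OPEN (3+0=3). Cumulative: 93
Frame 9: STRIKE. 10 + next two rolls (7+3) = 20. Cumulative: 113
Frame 10: SPARE. Sum of all frame-10 rolls (7+3+10) = 20. Cumulative: 133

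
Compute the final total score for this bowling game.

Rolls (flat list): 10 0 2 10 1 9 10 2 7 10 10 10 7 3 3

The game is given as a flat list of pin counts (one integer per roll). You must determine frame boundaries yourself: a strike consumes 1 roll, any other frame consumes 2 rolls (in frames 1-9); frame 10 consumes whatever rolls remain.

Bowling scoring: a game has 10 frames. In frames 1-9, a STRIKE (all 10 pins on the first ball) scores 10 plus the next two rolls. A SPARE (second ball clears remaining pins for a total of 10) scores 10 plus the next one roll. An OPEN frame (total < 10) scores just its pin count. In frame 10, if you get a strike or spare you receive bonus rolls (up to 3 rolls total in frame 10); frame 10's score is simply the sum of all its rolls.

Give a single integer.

Answer: 172

Derivation:
Frame 1: STRIKE. 10 + next two rolls (0+2) = 12. Cumulative: 12
Frame 2: OPEN (0+2=2). Cumulative: 14
Frame 3: STRIKE. 10 + next two rolls (1+9) = 20. Cumulative: 34
Frame 4: SPARE (1+9=10). 10 + next roll (10) = 20. Cumulative: 54
Frame 5: STRIKE. 10 + next two rolls (2+7) = 19. Cumulative: 73
Frame 6: OPEN (2+7=9). Cumulative: 82
Frame 7: STRIKE. 10 + next two rolls (10+10) = 30. Cumulative: 112
Frame 8: STRIKE. 10 + next two rolls (10+7) = 27. Cumulative: 139
Frame 9: STRIKE. 10 + next two rolls (7+3) = 20. Cumulative: 159
Frame 10: SPARE. Sum of all frame-10 rolls (7+3+3) = 13. Cumulative: 172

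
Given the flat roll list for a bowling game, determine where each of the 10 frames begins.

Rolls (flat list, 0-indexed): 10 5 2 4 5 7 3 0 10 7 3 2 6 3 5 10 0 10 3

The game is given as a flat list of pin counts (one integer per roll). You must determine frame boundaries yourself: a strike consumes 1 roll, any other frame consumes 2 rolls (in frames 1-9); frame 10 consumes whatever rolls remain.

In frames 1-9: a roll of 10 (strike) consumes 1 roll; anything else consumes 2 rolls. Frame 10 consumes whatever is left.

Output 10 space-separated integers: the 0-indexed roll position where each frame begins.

Answer: 0 1 3 5 7 9 11 13 15 16

Derivation:
Frame 1 starts at roll index 0: roll=10 (strike), consumes 1 roll
Frame 2 starts at roll index 1: rolls=5,2 (sum=7), consumes 2 rolls
Frame 3 starts at roll index 3: rolls=4,5 (sum=9), consumes 2 rolls
Frame 4 starts at roll index 5: rolls=7,3 (sum=10), consumes 2 rolls
Frame 5 starts at roll index 7: rolls=0,10 (sum=10), consumes 2 rolls
Frame 6 starts at roll index 9: rolls=7,3 (sum=10), consumes 2 rolls
Frame 7 starts at roll index 11: rolls=2,6 (sum=8), consumes 2 rolls
Frame 8 starts at roll index 13: rolls=3,5 (sum=8), consumes 2 rolls
Frame 9 starts at roll index 15: roll=10 (strike), consumes 1 roll
Frame 10 starts at roll index 16: 3 remaining rolls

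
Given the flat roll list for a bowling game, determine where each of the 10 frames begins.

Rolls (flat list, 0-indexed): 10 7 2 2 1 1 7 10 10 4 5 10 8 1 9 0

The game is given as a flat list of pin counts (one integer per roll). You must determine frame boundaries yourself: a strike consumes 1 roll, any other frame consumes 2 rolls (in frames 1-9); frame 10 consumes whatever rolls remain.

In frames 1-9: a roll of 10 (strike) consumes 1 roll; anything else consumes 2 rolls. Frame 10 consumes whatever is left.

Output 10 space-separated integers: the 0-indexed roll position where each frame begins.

Frame 1 starts at roll index 0: roll=10 (strike), consumes 1 roll
Frame 2 starts at roll index 1: rolls=7,2 (sum=9), consumes 2 rolls
Frame 3 starts at roll index 3: rolls=2,1 (sum=3), consumes 2 rolls
Frame 4 starts at roll index 5: rolls=1,7 (sum=8), consumes 2 rolls
Frame 5 starts at roll index 7: roll=10 (strike), consumes 1 roll
Frame 6 starts at roll index 8: roll=10 (strike), consumes 1 roll
Frame 7 starts at roll index 9: rolls=4,5 (sum=9), consumes 2 rolls
Frame 8 starts at roll index 11: roll=10 (strike), consumes 1 roll
Frame 9 starts at roll index 12: rolls=8,1 (sum=9), consumes 2 rolls
Frame 10 starts at roll index 14: 2 remaining rolls

Answer: 0 1 3 5 7 8 9 11 12 14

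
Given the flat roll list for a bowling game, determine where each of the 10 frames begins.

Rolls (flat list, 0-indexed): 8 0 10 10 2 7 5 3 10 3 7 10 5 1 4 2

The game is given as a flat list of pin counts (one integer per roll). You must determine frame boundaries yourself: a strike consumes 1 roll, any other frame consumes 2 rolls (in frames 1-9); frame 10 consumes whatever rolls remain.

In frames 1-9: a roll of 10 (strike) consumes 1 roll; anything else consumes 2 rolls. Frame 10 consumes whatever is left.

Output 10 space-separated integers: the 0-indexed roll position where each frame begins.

Frame 1 starts at roll index 0: rolls=8,0 (sum=8), consumes 2 rolls
Frame 2 starts at roll index 2: roll=10 (strike), consumes 1 roll
Frame 3 starts at roll index 3: roll=10 (strike), consumes 1 roll
Frame 4 starts at roll index 4: rolls=2,7 (sum=9), consumes 2 rolls
Frame 5 starts at roll index 6: rolls=5,3 (sum=8), consumes 2 rolls
Frame 6 starts at roll index 8: roll=10 (strike), consumes 1 roll
Frame 7 starts at roll index 9: rolls=3,7 (sum=10), consumes 2 rolls
Frame 8 starts at roll index 11: roll=10 (strike), consumes 1 roll
Frame 9 starts at roll index 12: rolls=5,1 (sum=6), consumes 2 rolls
Frame 10 starts at roll index 14: 2 remaining rolls

Answer: 0 2 3 4 6 8 9 11 12 14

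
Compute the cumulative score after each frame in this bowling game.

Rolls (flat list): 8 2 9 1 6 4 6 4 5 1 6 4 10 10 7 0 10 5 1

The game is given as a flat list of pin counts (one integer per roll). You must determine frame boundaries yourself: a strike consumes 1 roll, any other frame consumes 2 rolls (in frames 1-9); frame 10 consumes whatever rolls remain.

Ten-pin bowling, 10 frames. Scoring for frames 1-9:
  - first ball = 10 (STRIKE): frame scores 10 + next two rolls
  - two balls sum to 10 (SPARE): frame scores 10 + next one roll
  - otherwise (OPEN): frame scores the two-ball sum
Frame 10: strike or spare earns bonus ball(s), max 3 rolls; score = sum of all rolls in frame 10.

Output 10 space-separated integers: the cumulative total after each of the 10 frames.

Frame 1: SPARE (8+2=10). 10 + next roll (9) = 19. Cumulative: 19
Frame 2: SPARE (9+1=10). 10 + next roll (6) = 16. Cumulative: 35
Frame 3: SPARE (6+4=10). 10 + next roll (6) = 16. Cumulative: 51
Frame 4: SPARE (6+4=10). 10 + next roll (5) = 15. Cumulative: 66
Frame 5: OPEN (5+1=6). Cumulative: 72
Frame 6: SPARE (6+4=10). 10 + next roll (10) = 20. Cumulative: 92
Frame 7: STRIKE. 10 + next two rolls (10+7) = 27. Cumulative: 119
Frame 8: STRIKE. 10 + next two rolls (7+0) = 17. Cumulative: 136
Frame 9: OPEN (7+0=7). Cumulative: 143
Frame 10: STRIKE. Sum of all frame-10 rolls (10+5+1) = 16. Cumulative: 159

Answer: 19 35 51 66 72 92 119 136 143 159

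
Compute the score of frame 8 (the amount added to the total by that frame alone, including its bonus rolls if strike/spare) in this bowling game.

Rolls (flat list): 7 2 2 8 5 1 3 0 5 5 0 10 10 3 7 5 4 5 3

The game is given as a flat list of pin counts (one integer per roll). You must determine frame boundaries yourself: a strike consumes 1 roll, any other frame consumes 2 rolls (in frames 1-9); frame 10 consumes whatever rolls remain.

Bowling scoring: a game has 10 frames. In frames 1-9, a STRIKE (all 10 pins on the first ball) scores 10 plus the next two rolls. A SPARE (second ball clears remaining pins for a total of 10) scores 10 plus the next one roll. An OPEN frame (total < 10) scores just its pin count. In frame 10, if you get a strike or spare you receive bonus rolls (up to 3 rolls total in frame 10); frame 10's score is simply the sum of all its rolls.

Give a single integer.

Answer: 15

Derivation:
Frame 1: OPEN (7+2=9). Cumulative: 9
Frame 2: SPARE (2+8=10). 10 + next roll (5) = 15. Cumulative: 24
Frame 3: OPEN (5+1=6). Cumulative: 30
Frame 4: OPEN (3+0=3). Cumulative: 33
Frame 5: SPARE (5+5=10). 10 + next roll (0) = 10. Cumulative: 43
Frame 6: SPARE (0+10=10). 10 + next roll (10) = 20. Cumulative: 63
Frame 7: STRIKE. 10 + next two rolls (3+7) = 20. Cumulative: 83
Frame 8: SPARE (3+7=10). 10 + next roll (5) = 15. Cumulative: 98
Frame 9: OPEN (5+4=9). Cumulative: 107
Frame 10: OPEN. Sum of all frame-10 rolls (5+3) = 8. Cumulative: 115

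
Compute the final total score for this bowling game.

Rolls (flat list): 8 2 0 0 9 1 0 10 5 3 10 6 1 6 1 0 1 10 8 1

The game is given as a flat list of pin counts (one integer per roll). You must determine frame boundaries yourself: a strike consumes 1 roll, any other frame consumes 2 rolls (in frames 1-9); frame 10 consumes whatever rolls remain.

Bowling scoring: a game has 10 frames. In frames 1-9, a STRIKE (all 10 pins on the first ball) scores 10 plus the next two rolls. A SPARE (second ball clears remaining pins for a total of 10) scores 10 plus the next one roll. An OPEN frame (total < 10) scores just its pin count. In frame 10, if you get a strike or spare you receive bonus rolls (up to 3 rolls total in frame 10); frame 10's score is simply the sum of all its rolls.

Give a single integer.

Answer: 94

Derivation:
Frame 1: SPARE (8+2=10). 10 + next roll (0) = 10. Cumulative: 10
Frame 2: OPEN (0+0=0). Cumulative: 10
Frame 3: SPARE (9+1=10). 10 + next roll (0) = 10. Cumulative: 20
Frame 4: SPARE (0+10=10). 10 + next roll (5) = 15. Cumulative: 35
Frame 5: OPEN (5+3=8). Cumulative: 43
Frame 6: STRIKE. 10 + next two rolls (6+1) = 17. Cumulative: 60
Frame 7: OPEN (6+1=7). Cumulative: 67
Frame 8: OPEN (6+1=7). Cumulative: 74
Frame 9: OPEN (0+1=1). Cumulative: 75
Frame 10: STRIKE. Sum of all frame-10 rolls (10+8+1) = 19. Cumulative: 94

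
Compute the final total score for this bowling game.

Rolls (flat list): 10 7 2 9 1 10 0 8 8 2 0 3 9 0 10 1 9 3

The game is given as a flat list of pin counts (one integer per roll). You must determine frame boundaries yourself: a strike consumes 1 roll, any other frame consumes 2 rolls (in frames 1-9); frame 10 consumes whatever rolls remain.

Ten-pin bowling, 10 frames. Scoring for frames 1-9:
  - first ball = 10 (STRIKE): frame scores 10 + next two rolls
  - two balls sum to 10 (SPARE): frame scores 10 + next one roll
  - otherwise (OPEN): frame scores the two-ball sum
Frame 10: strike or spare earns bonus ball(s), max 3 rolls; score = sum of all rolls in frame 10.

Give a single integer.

Answer: 129

Derivation:
Frame 1: STRIKE. 10 + next two rolls (7+2) = 19. Cumulative: 19
Frame 2: OPEN (7+2=9). Cumulative: 28
Frame 3: SPARE (9+1=10). 10 + next roll (10) = 20. Cumulative: 48
Frame 4: STRIKE. 10 + next two rolls (0+8) = 18. Cumulative: 66
Frame 5: OPEN (0+8=8). Cumulative: 74
Frame 6: SPARE (8+2=10). 10 + next roll (0) = 10. Cumulative: 84
Frame 7: OPEN (0+3=3). Cumulative: 87
Frame 8: OPEN (9+0=9). Cumulative: 96
Frame 9: STRIKE. 10 + next two rolls (1+9) = 20. Cumulative: 116
Frame 10: SPARE. Sum of all frame-10 rolls (1+9+3) = 13. Cumulative: 129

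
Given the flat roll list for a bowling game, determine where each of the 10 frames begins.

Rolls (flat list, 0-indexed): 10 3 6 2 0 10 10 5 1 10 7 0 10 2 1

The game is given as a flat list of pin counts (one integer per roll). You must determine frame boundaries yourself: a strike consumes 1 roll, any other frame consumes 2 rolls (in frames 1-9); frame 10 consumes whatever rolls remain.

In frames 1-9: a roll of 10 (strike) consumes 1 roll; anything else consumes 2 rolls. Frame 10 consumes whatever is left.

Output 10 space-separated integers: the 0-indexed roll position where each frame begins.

Frame 1 starts at roll index 0: roll=10 (strike), consumes 1 roll
Frame 2 starts at roll index 1: rolls=3,6 (sum=9), consumes 2 rolls
Frame 3 starts at roll index 3: rolls=2,0 (sum=2), consumes 2 rolls
Frame 4 starts at roll index 5: roll=10 (strike), consumes 1 roll
Frame 5 starts at roll index 6: roll=10 (strike), consumes 1 roll
Frame 6 starts at roll index 7: rolls=5,1 (sum=6), consumes 2 rolls
Frame 7 starts at roll index 9: roll=10 (strike), consumes 1 roll
Frame 8 starts at roll index 10: rolls=7,0 (sum=7), consumes 2 rolls
Frame 9 starts at roll index 12: roll=10 (strike), consumes 1 roll
Frame 10 starts at roll index 13: 2 remaining rolls

Answer: 0 1 3 5 6 7 9 10 12 13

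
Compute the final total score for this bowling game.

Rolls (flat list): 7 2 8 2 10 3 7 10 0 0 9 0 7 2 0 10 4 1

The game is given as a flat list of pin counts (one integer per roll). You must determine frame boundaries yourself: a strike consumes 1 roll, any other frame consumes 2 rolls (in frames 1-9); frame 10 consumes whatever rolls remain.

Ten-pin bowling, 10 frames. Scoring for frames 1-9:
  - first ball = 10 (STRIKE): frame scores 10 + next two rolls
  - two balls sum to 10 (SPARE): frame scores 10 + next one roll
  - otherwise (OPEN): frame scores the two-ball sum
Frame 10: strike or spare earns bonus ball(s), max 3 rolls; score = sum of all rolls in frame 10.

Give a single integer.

Frame 1: OPEN (7+2=9). Cumulative: 9
Frame 2: SPARE (8+2=10). 10 + next roll (10) = 20. Cumulative: 29
Frame 3: STRIKE. 10 + next two rolls (3+7) = 20. Cumulative: 49
Frame 4: SPARE (3+7=10). 10 + next roll (10) = 20. Cumulative: 69
Frame 5: STRIKE. 10 + next two rolls (0+0) = 10. Cumulative: 79
Frame 6: OPEN (0+0=0). Cumulative: 79
Frame 7: OPEN (9+0=9). Cumulative: 88
Frame 8: OPEN (7+2=9). Cumulative: 97
Frame 9: SPARE (0+10=10). 10 + next roll (4) = 14. Cumulative: 111
Frame 10: OPEN. Sum of all frame-10 rolls (4+1) = 5. Cumulative: 116

Answer: 116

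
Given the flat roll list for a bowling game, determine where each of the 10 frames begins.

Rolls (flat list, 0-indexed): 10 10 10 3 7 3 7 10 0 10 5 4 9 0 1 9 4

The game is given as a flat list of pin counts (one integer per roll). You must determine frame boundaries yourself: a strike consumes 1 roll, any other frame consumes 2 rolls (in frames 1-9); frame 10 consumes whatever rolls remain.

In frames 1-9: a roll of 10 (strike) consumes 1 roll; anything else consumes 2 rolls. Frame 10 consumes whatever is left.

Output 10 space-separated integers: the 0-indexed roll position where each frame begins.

Answer: 0 1 2 3 5 7 8 10 12 14

Derivation:
Frame 1 starts at roll index 0: roll=10 (strike), consumes 1 roll
Frame 2 starts at roll index 1: roll=10 (strike), consumes 1 roll
Frame 3 starts at roll index 2: roll=10 (strike), consumes 1 roll
Frame 4 starts at roll index 3: rolls=3,7 (sum=10), consumes 2 rolls
Frame 5 starts at roll index 5: rolls=3,7 (sum=10), consumes 2 rolls
Frame 6 starts at roll index 7: roll=10 (strike), consumes 1 roll
Frame 7 starts at roll index 8: rolls=0,10 (sum=10), consumes 2 rolls
Frame 8 starts at roll index 10: rolls=5,4 (sum=9), consumes 2 rolls
Frame 9 starts at roll index 12: rolls=9,0 (sum=9), consumes 2 rolls
Frame 10 starts at roll index 14: 3 remaining rolls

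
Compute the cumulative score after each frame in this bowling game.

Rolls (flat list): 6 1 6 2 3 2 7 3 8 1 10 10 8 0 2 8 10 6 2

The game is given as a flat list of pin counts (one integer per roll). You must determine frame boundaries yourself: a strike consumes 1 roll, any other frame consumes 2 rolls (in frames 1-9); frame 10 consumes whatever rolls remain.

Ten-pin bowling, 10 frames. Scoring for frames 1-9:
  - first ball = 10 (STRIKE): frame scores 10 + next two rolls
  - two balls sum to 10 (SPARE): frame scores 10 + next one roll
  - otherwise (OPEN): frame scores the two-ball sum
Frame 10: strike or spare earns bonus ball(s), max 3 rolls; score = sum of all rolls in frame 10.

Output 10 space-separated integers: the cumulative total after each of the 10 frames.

Frame 1: OPEN (6+1=7). Cumulative: 7
Frame 2: OPEN (6+2=8). Cumulative: 15
Frame 3: OPEN (3+2=5). Cumulative: 20
Frame 4: SPARE (7+3=10). 10 + next roll (8) = 18. Cumulative: 38
Frame 5: OPEN (8+1=9). Cumulative: 47
Frame 6: STRIKE. 10 + next two rolls (10+8) = 28. Cumulative: 75
Frame 7: STRIKE. 10 + next two rolls (8+0) = 18. Cumulative: 93
Frame 8: OPEN (8+0=8). Cumulative: 101
Frame 9: SPARE (2+8=10). 10 + next roll (10) = 20. Cumulative: 121
Frame 10: STRIKE. Sum of all frame-10 rolls (10+6+2) = 18. Cumulative: 139

Answer: 7 15 20 38 47 75 93 101 121 139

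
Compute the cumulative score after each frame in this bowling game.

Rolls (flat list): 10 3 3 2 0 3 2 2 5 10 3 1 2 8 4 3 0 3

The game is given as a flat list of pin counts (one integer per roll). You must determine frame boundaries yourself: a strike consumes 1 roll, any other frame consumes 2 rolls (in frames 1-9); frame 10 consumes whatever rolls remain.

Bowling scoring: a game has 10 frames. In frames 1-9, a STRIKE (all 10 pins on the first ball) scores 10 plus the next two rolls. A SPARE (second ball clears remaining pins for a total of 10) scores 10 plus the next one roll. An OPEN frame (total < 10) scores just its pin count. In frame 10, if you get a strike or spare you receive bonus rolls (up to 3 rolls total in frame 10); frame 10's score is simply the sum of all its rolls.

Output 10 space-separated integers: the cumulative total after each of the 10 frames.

Answer: 16 22 24 29 36 50 54 68 75 78

Derivation:
Frame 1: STRIKE. 10 + next two rolls (3+3) = 16. Cumulative: 16
Frame 2: OPEN (3+3=6). Cumulative: 22
Frame 3: OPEN (2+0=2). Cumulative: 24
Frame 4: OPEN (3+2=5). Cumulative: 29
Frame 5: OPEN (2+5=7). Cumulative: 36
Frame 6: STRIKE. 10 + next two rolls (3+1) = 14. Cumulative: 50
Frame 7: OPEN (3+1=4). Cumulative: 54
Frame 8: SPARE (2+8=10). 10 + next roll (4) = 14. Cumulative: 68
Frame 9: OPEN (4+3=7). Cumulative: 75
Frame 10: OPEN. Sum of all frame-10 rolls (0+3) = 3. Cumulative: 78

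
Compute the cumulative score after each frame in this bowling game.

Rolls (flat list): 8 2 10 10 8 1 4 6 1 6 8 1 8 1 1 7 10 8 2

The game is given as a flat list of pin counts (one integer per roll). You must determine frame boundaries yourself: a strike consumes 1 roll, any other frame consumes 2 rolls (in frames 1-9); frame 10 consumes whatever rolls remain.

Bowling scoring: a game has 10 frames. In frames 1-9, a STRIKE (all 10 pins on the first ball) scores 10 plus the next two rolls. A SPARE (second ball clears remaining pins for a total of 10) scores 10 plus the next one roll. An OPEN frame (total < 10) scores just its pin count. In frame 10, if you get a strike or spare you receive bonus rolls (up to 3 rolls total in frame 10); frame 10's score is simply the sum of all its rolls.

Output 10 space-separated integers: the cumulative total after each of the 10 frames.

Frame 1: SPARE (8+2=10). 10 + next roll (10) = 20. Cumulative: 20
Frame 2: STRIKE. 10 + next two rolls (10+8) = 28. Cumulative: 48
Frame 3: STRIKE. 10 + next two rolls (8+1) = 19. Cumulative: 67
Frame 4: OPEN (8+1=9). Cumulative: 76
Frame 5: SPARE (4+6=10). 10 + next roll (1) = 11. Cumulative: 87
Frame 6: OPEN (1+6=7). Cumulative: 94
Frame 7: OPEN (8+1=9). Cumulative: 103
Frame 8: OPEN (8+1=9). Cumulative: 112
Frame 9: OPEN (1+7=8). Cumulative: 120
Frame 10: STRIKE. Sum of all frame-10 rolls (10+8+2) = 20. Cumulative: 140

Answer: 20 48 67 76 87 94 103 112 120 140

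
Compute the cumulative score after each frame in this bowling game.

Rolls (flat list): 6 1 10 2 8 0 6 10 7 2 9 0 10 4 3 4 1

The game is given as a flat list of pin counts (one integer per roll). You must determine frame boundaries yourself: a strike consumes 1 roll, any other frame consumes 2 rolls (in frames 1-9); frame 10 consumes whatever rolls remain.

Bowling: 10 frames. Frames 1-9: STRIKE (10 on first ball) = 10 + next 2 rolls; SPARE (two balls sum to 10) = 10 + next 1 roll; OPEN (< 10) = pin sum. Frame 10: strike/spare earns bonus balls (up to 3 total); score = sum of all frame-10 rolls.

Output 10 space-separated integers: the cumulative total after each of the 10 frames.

Frame 1: OPEN (6+1=7). Cumulative: 7
Frame 2: STRIKE. 10 + next two rolls (2+8) = 20. Cumulative: 27
Frame 3: SPARE (2+8=10). 10 + next roll (0) = 10. Cumulative: 37
Frame 4: OPEN (0+6=6). Cumulative: 43
Frame 5: STRIKE. 10 + next two rolls (7+2) = 19. Cumulative: 62
Frame 6: OPEN (7+2=9). Cumulative: 71
Frame 7: OPEN (9+0=9). Cumulative: 80
Frame 8: STRIKE. 10 + next two rolls (4+3) = 17. Cumulative: 97
Frame 9: OPEN (4+3=7). Cumulative: 104
Frame 10: OPEN. Sum of all frame-10 rolls (4+1) = 5. Cumulative: 109

Answer: 7 27 37 43 62 71 80 97 104 109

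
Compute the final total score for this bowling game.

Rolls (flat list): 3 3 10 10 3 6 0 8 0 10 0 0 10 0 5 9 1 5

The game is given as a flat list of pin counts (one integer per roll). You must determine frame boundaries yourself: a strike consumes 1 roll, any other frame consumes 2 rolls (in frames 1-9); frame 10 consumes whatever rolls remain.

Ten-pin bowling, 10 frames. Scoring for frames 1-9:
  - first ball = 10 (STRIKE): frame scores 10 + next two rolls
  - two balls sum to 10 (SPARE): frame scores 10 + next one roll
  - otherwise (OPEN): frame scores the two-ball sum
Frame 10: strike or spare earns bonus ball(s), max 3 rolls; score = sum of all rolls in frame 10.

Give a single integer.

Answer: 110

Derivation:
Frame 1: OPEN (3+3=6). Cumulative: 6
Frame 2: STRIKE. 10 + next two rolls (10+3) = 23. Cumulative: 29
Frame 3: STRIKE. 10 + next two rolls (3+6) = 19. Cumulative: 48
Frame 4: OPEN (3+6=9). Cumulative: 57
Frame 5: OPEN (0+8=8). Cumulative: 65
Frame 6: SPARE (0+10=10). 10 + next roll (0) = 10. Cumulative: 75
Frame 7: OPEN (0+0=0). Cumulative: 75
Frame 8: STRIKE. 10 + next two rolls (0+5) = 15. Cumulative: 90
Frame 9: OPEN (0+5=5). Cumulative: 95
Frame 10: SPARE. Sum of all frame-10 rolls (9+1+5) = 15. Cumulative: 110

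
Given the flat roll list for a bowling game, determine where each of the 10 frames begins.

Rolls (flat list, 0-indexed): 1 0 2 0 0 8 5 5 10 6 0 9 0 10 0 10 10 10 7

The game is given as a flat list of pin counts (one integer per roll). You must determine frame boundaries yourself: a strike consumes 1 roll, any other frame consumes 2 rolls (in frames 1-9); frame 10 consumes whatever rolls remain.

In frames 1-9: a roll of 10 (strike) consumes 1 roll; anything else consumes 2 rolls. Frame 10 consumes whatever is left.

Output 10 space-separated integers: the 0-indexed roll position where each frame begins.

Frame 1 starts at roll index 0: rolls=1,0 (sum=1), consumes 2 rolls
Frame 2 starts at roll index 2: rolls=2,0 (sum=2), consumes 2 rolls
Frame 3 starts at roll index 4: rolls=0,8 (sum=8), consumes 2 rolls
Frame 4 starts at roll index 6: rolls=5,5 (sum=10), consumes 2 rolls
Frame 5 starts at roll index 8: roll=10 (strike), consumes 1 roll
Frame 6 starts at roll index 9: rolls=6,0 (sum=6), consumes 2 rolls
Frame 7 starts at roll index 11: rolls=9,0 (sum=9), consumes 2 rolls
Frame 8 starts at roll index 13: roll=10 (strike), consumes 1 roll
Frame 9 starts at roll index 14: rolls=0,10 (sum=10), consumes 2 rolls
Frame 10 starts at roll index 16: 3 remaining rolls

Answer: 0 2 4 6 8 9 11 13 14 16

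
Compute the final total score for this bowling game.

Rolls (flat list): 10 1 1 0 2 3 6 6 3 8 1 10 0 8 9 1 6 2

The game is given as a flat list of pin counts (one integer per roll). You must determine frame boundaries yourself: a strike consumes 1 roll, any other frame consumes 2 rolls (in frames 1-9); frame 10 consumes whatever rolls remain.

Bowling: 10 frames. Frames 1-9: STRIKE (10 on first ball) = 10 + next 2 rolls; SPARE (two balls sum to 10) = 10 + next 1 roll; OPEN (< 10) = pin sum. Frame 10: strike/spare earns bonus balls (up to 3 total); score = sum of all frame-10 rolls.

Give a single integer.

Frame 1: STRIKE. 10 + next two rolls (1+1) = 12. Cumulative: 12
Frame 2: OPEN (1+1=2). Cumulative: 14
Frame 3: OPEN (0+2=2). Cumulative: 16
Frame 4: OPEN (3+6=9). Cumulative: 25
Frame 5: OPEN (6+3=9). Cumulative: 34
Frame 6: OPEN (8+1=9). Cumulative: 43
Frame 7: STRIKE. 10 + next two rolls (0+8) = 18. Cumulative: 61
Frame 8: OPEN (0+8=8). Cumulative: 69
Frame 9: SPARE (9+1=10). 10 + next roll (6) = 16. Cumulative: 85
Frame 10: OPEN. Sum of all frame-10 rolls (6+2) = 8. Cumulative: 93

Answer: 93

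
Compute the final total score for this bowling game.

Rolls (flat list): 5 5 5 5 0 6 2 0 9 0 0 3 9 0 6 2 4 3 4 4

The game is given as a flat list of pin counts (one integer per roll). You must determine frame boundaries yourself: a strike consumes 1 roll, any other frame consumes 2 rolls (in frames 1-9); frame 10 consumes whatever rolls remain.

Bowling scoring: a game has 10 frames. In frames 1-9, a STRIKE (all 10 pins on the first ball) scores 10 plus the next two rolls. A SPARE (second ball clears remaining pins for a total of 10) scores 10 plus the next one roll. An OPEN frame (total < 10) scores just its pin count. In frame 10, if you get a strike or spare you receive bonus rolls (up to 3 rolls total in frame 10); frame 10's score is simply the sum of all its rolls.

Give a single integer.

Frame 1: SPARE (5+5=10). 10 + next roll (5) = 15. Cumulative: 15
Frame 2: SPARE (5+5=10). 10 + next roll (0) = 10. Cumulative: 25
Frame 3: OPEN (0+6=6). Cumulative: 31
Frame 4: OPEN (2+0=2). Cumulative: 33
Frame 5: OPEN (9+0=9). Cumulative: 42
Frame 6: OPEN (0+3=3). Cumulative: 45
Frame 7: OPEN (9+0=9). Cumulative: 54
Frame 8: OPEN (6+2=8). Cumulative: 62
Frame 9: OPEN (4+3=7). Cumulative: 69
Frame 10: OPEN. Sum of all frame-10 rolls (4+4) = 8. Cumulative: 77

Answer: 77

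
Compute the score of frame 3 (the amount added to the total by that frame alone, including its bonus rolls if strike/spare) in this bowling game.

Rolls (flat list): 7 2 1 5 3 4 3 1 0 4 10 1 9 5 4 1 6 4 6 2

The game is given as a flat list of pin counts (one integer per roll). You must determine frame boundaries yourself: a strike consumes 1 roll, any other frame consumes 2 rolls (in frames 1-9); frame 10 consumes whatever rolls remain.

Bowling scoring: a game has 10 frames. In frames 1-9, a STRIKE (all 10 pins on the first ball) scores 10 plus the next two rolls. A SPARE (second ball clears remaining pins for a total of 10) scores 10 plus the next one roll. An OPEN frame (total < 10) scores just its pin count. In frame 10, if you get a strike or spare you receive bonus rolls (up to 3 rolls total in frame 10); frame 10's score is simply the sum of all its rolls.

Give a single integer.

Answer: 7

Derivation:
Frame 1: OPEN (7+2=9). Cumulative: 9
Frame 2: OPEN (1+5=6). Cumulative: 15
Frame 3: OPEN (3+4=7). Cumulative: 22
Frame 4: OPEN (3+1=4). Cumulative: 26
Frame 5: OPEN (0+4=4). Cumulative: 30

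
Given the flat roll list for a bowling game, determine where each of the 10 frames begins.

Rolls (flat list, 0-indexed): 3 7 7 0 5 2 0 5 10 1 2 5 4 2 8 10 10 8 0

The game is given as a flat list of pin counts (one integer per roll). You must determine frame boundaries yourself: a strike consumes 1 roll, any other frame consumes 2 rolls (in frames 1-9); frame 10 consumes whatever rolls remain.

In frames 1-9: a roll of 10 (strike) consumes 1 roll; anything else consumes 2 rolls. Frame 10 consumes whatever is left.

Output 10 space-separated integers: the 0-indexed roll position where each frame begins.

Frame 1 starts at roll index 0: rolls=3,7 (sum=10), consumes 2 rolls
Frame 2 starts at roll index 2: rolls=7,0 (sum=7), consumes 2 rolls
Frame 3 starts at roll index 4: rolls=5,2 (sum=7), consumes 2 rolls
Frame 4 starts at roll index 6: rolls=0,5 (sum=5), consumes 2 rolls
Frame 5 starts at roll index 8: roll=10 (strike), consumes 1 roll
Frame 6 starts at roll index 9: rolls=1,2 (sum=3), consumes 2 rolls
Frame 7 starts at roll index 11: rolls=5,4 (sum=9), consumes 2 rolls
Frame 8 starts at roll index 13: rolls=2,8 (sum=10), consumes 2 rolls
Frame 9 starts at roll index 15: roll=10 (strike), consumes 1 roll
Frame 10 starts at roll index 16: 3 remaining rolls

Answer: 0 2 4 6 8 9 11 13 15 16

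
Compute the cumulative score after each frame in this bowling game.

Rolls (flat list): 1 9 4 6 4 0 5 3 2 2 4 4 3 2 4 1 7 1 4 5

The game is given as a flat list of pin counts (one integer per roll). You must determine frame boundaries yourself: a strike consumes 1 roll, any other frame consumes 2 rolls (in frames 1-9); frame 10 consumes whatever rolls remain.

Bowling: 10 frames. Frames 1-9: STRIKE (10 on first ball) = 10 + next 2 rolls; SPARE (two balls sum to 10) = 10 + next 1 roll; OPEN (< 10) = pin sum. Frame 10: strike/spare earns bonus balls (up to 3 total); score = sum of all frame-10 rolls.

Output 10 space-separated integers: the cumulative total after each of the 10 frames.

Answer: 14 28 32 40 44 52 57 62 70 79

Derivation:
Frame 1: SPARE (1+9=10). 10 + next roll (4) = 14. Cumulative: 14
Frame 2: SPARE (4+6=10). 10 + next roll (4) = 14. Cumulative: 28
Frame 3: OPEN (4+0=4). Cumulative: 32
Frame 4: OPEN (5+3=8). Cumulative: 40
Frame 5: OPEN (2+2=4). Cumulative: 44
Frame 6: OPEN (4+4=8). Cumulative: 52
Frame 7: OPEN (3+2=5). Cumulative: 57
Frame 8: OPEN (4+1=5). Cumulative: 62
Frame 9: OPEN (7+1=8). Cumulative: 70
Frame 10: OPEN. Sum of all frame-10 rolls (4+5) = 9. Cumulative: 79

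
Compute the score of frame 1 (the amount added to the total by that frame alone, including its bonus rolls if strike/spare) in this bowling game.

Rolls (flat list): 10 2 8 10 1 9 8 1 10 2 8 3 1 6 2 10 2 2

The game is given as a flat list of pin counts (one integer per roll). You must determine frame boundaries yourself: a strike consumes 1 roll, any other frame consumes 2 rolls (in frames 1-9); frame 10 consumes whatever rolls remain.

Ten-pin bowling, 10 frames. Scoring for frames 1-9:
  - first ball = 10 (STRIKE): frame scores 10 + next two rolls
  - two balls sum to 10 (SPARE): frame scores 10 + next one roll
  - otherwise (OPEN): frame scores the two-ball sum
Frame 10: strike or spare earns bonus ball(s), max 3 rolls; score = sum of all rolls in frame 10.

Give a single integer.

Frame 1: STRIKE. 10 + next two rolls (2+8) = 20. Cumulative: 20
Frame 2: SPARE (2+8=10). 10 + next roll (10) = 20. Cumulative: 40
Frame 3: STRIKE. 10 + next two rolls (1+9) = 20. Cumulative: 60

Answer: 20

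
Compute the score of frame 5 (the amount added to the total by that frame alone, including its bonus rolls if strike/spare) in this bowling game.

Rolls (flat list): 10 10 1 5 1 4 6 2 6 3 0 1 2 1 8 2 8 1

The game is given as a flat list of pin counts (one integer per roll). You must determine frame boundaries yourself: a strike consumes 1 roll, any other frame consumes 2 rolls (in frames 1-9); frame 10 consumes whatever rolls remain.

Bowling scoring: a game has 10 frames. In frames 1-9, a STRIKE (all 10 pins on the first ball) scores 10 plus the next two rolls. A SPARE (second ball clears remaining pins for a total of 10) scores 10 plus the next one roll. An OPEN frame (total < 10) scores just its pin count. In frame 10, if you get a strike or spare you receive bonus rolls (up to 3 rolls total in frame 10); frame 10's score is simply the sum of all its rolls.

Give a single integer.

Answer: 8

Derivation:
Frame 1: STRIKE. 10 + next two rolls (10+1) = 21. Cumulative: 21
Frame 2: STRIKE. 10 + next two rolls (1+5) = 16. Cumulative: 37
Frame 3: OPEN (1+5=6). Cumulative: 43
Frame 4: OPEN (1+4=5). Cumulative: 48
Frame 5: OPEN (6+2=8). Cumulative: 56
Frame 6: OPEN (6+3=9). Cumulative: 65
Frame 7: OPEN (0+1=1). Cumulative: 66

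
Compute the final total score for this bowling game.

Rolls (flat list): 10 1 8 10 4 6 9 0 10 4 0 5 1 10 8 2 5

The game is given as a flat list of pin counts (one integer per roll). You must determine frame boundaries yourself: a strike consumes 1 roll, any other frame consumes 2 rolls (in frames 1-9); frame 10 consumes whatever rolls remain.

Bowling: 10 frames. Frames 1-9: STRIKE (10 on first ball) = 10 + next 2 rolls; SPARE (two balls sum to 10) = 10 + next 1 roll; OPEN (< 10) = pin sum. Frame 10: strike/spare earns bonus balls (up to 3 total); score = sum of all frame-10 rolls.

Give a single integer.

Answer: 135

Derivation:
Frame 1: STRIKE. 10 + next two rolls (1+8) = 19. Cumulative: 19
Frame 2: OPEN (1+8=9). Cumulative: 28
Frame 3: STRIKE. 10 + next two rolls (4+6) = 20. Cumulative: 48
Frame 4: SPARE (4+6=10). 10 + next roll (9) = 19. Cumulative: 67
Frame 5: OPEN (9+0=9). Cumulative: 76
Frame 6: STRIKE. 10 + next two rolls (4+0) = 14. Cumulative: 90
Frame 7: OPEN (4+0=4). Cumulative: 94
Frame 8: OPEN (5+1=6). Cumulative: 100
Frame 9: STRIKE. 10 + next two rolls (8+2) = 20. Cumulative: 120
Frame 10: SPARE. Sum of all frame-10 rolls (8+2+5) = 15. Cumulative: 135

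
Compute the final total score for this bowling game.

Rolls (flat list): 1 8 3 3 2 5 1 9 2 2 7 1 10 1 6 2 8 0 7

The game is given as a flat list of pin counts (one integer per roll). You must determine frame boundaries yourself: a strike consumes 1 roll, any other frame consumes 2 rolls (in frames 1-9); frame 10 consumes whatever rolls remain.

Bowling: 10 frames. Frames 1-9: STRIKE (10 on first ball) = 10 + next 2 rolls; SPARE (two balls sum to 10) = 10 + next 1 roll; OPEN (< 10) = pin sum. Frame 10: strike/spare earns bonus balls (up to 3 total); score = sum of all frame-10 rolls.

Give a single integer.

Answer: 87

Derivation:
Frame 1: OPEN (1+8=9). Cumulative: 9
Frame 2: OPEN (3+3=6). Cumulative: 15
Frame 3: OPEN (2+5=7). Cumulative: 22
Frame 4: SPARE (1+9=10). 10 + next roll (2) = 12. Cumulative: 34
Frame 5: OPEN (2+2=4). Cumulative: 38
Frame 6: OPEN (7+1=8). Cumulative: 46
Frame 7: STRIKE. 10 + next two rolls (1+6) = 17. Cumulative: 63
Frame 8: OPEN (1+6=7). Cumulative: 70
Frame 9: SPARE (2+8=10). 10 + next roll (0) = 10. Cumulative: 80
Frame 10: OPEN. Sum of all frame-10 rolls (0+7) = 7. Cumulative: 87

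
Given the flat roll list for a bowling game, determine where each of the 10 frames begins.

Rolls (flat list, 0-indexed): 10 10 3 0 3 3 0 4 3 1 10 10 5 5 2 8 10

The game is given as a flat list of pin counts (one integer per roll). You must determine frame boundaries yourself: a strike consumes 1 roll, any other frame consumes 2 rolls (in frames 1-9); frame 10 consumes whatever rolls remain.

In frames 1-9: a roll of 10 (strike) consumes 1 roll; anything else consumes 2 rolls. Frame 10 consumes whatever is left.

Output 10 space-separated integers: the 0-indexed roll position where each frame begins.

Answer: 0 1 2 4 6 8 10 11 12 14

Derivation:
Frame 1 starts at roll index 0: roll=10 (strike), consumes 1 roll
Frame 2 starts at roll index 1: roll=10 (strike), consumes 1 roll
Frame 3 starts at roll index 2: rolls=3,0 (sum=3), consumes 2 rolls
Frame 4 starts at roll index 4: rolls=3,3 (sum=6), consumes 2 rolls
Frame 5 starts at roll index 6: rolls=0,4 (sum=4), consumes 2 rolls
Frame 6 starts at roll index 8: rolls=3,1 (sum=4), consumes 2 rolls
Frame 7 starts at roll index 10: roll=10 (strike), consumes 1 roll
Frame 8 starts at roll index 11: roll=10 (strike), consumes 1 roll
Frame 9 starts at roll index 12: rolls=5,5 (sum=10), consumes 2 rolls
Frame 10 starts at roll index 14: 3 remaining rolls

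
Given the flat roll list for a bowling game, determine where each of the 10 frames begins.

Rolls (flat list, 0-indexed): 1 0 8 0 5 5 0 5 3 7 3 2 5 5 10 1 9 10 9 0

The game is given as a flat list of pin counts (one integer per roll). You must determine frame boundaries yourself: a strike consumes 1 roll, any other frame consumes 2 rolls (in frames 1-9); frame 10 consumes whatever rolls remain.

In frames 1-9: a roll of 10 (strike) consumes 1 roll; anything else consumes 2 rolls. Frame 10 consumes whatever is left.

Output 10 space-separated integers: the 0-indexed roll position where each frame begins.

Frame 1 starts at roll index 0: rolls=1,0 (sum=1), consumes 2 rolls
Frame 2 starts at roll index 2: rolls=8,0 (sum=8), consumes 2 rolls
Frame 3 starts at roll index 4: rolls=5,5 (sum=10), consumes 2 rolls
Frame 4 starts at roll index 6: rolls=0,5 (sum=5), consumes 2 rolls
Frame 5 starts at roll index 8: rolls=3,7 (sum=10), consumes 2 rolls
Frame 6 starts at roll index 10: rolls=3,2 (sum=5), consumes 2 rolls
Frame 7 starts at roll index 12: rolls=5,5 (sum=10), consumes 2 rolls
Frame 8 starts at roll index 14: roll=10 (strike), consumes 1 roll
Frame 9 starts at roll index 15: rolls=1,9 (sum=10), consumes 2 rolls
Frame 10 starts at roll index 17: 3 remaining rolls

Answer: 0 2 4 6 8 10 12 14 15 17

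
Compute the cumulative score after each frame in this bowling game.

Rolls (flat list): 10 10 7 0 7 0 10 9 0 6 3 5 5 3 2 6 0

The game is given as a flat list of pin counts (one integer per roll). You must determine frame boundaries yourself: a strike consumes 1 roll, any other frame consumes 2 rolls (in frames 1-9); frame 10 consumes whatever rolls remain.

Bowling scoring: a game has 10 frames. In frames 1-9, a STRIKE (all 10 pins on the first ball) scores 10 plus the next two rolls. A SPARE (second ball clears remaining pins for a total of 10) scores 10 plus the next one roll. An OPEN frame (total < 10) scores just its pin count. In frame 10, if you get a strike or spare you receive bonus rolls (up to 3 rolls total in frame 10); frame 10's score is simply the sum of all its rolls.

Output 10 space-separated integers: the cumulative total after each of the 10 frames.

Frame 1: STRIKE. 10 + next two rolls (10+7) = 27. Cumulative: 27
Frame 2: STRIKE. 10 + next two rolls (7+0) = 17. Cumulative: 44
Frame 3: OPEN (7+0=7). Cumulative: 51
Frame 4: OPEN (7+0=7). Cumulative: 58
Frame 5: STRIKE. 10 + next two rolls (9+0) = 19. Cumulative: 77
Frame 6: OPEN (9+0=9). Cumulative: 86
Frame 7: OPEN (6+3=9). Cumulative: 95
Frame 8: SPARE (5+5=10). 10 + next roll (3) = 13. Cumulative: 108
Frame 9: OPEN (3+2=5). Cumulative: 113
Frame 10: OPEN. Sum of all frame-10 rolls (6+0) = 6. Cumulative: 119

Answer: 27 44 51 58 77 86 95 108 113 119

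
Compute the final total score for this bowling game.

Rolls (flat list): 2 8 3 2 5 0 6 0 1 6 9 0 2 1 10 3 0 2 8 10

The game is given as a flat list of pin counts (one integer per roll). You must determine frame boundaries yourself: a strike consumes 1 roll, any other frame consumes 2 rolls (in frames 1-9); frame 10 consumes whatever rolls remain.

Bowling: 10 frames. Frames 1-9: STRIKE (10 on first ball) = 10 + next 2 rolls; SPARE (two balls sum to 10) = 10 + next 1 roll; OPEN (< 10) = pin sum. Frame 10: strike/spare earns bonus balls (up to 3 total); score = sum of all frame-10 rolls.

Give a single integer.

Frame 1: SPARE (2+8=10). 10 + next roll (3) = 13. Cumulative: 13
Frame 2: OPEN (3+2=5). Cumulative: 18
Frame 3: OPEN (5+0=5). Cumulative: 23
Frame 4: OPEN (6+0=6). Cumulative: 29
Frame 5: OPEN (1+6=7). Cumulative: 36
Frame 6: OPEN (9+0=9). Cumulative: 45
Frame 7: OPEN (2+1=3). Cumulative: 48
Frame 8: STRIKE. 10 + next two rolls (3+0) = 13. Cumulative: 61
Frame 9: OPEN (3+0=3). Cumulative: 64
Frame 10: SPARE. Sum of all frame-10 rolls (2+8+10) = 20. Cumulative: 84

Answer: 84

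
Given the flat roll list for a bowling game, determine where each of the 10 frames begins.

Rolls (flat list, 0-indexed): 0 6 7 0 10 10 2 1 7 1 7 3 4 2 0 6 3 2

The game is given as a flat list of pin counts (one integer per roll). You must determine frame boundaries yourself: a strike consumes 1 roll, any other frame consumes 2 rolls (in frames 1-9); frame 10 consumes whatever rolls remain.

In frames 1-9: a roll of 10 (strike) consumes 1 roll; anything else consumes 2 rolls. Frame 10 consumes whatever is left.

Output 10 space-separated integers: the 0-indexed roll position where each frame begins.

Answer: 0 2 4 5 6 8 10 12 14 16

Derivation:
Frame 1 starts at roll index 0: rolls=0,6 (sum=6), consumes 2 rolls
Frame 2 starts at roll index 2: rolls=7,0 (sum=7), consumes 2 rolls
Frame 3 starts at roll index 4: roll=10 (strike), consumes 1 roll
Frame 4 starts at roll index 5: roll=10 (strike), consumes 1 roll
Frame 5 starts at roll index 6: rolls=2,1 (sum=3), consumes 2 rolls
Frame 6 starts at roll index 8: rolls=7,1 (sum=8), consumes 2 rolls
Frame 7 starts at roll index 10: rolls=7,3 (sum=10), consumes 2 rolls
Frame 8 starts at roll index 12: rolls=4,2 (sum=6), consumes 2 rolls
Frame 9 starts at roll index 14: rolls=0,6 (sum=6), consumes 2 rolls
Frame 10 starts at roll index 16: 2 remaining rolls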